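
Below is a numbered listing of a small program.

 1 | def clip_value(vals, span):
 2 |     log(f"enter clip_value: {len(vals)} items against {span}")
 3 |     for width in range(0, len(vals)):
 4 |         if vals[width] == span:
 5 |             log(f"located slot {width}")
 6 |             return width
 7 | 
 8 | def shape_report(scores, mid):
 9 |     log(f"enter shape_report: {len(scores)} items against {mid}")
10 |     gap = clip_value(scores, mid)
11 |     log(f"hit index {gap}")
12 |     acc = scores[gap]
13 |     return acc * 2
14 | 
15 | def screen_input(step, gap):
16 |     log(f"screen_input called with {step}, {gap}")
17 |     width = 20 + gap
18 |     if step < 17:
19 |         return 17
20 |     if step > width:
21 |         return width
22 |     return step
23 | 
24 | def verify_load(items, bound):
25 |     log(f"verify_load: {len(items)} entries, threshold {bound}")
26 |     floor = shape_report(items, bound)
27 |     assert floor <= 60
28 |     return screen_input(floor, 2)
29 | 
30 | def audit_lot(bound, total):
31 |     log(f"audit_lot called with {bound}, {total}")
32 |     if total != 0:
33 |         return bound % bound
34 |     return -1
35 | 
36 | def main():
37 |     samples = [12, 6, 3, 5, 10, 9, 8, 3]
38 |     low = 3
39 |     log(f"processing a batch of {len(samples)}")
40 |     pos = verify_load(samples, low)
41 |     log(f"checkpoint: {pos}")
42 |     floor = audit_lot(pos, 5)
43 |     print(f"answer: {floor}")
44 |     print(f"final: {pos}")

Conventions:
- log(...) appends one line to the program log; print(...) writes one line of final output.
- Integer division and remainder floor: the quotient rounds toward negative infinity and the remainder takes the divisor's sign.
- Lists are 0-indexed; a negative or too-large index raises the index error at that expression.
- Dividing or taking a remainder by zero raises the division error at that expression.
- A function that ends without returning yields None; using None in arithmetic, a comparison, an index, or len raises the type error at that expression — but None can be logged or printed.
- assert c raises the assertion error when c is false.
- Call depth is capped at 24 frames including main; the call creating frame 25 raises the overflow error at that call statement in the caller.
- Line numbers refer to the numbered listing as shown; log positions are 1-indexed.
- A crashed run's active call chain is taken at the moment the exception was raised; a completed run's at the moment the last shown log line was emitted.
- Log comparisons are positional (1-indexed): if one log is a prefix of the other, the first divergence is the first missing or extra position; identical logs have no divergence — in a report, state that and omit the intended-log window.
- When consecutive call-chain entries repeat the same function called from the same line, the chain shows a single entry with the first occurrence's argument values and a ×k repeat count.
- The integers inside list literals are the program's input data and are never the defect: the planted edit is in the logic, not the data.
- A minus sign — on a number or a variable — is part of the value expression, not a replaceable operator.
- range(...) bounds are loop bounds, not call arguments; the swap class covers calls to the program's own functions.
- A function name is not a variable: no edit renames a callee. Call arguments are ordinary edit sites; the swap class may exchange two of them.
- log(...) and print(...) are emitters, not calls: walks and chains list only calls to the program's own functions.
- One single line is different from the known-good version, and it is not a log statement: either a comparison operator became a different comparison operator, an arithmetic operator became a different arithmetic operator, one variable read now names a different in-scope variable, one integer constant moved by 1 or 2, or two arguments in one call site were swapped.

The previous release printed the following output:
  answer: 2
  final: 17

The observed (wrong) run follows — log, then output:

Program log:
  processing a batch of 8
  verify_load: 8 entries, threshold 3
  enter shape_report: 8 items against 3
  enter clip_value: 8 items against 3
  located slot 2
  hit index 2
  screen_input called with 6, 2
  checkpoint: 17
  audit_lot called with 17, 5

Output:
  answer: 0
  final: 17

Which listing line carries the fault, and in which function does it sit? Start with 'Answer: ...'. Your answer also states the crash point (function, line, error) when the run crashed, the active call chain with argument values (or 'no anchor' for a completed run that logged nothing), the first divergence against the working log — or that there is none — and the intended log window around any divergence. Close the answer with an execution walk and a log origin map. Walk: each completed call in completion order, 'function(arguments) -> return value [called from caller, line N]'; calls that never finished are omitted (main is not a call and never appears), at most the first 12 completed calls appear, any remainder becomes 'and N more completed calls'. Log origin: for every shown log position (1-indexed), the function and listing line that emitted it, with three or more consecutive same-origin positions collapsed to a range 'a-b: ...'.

Answer: the defect is in audit_lot at line 33.
Key observation: No log line changed; the fault shows up purely in the output.
Call chain: main -> audit_lot(17, 5) (called at line 42).
First divergence: none (the log streams are identical).
Execution walk:
  clip_value([12, 6, 3, 5, 10, 9, 8, 3], 3) -> 2  [called from shape_report, line 10]
  shape_report([12, 6, 3, 5, 10, 9, 8, 3], 3) -> 6  [called from verify_load, line 26]
  screen_input(6, 2) -> 17  [called from verify_load, line 28]
  verify_load([12, 6, 3, 5, 10, 9, 8, 3], 3) -> 17  [called from main, line 40]
  audit_lot(17, 5) -> 0  [called from main, line 42]
Log origins:
  1: emitted by main (line 39)
  2: emitted by verify_load (line 25)
  3: emitted by shape_report (line 9)
  4: emitted by clip_value (line 2)
  5: emitted by clip_value (line 5)
  6: emitted by shape_report (line 11)
  7: emitted by screen_input (line 16)
  8: emitted by main (line 41)
  9: emitted by audit_lot (line 31)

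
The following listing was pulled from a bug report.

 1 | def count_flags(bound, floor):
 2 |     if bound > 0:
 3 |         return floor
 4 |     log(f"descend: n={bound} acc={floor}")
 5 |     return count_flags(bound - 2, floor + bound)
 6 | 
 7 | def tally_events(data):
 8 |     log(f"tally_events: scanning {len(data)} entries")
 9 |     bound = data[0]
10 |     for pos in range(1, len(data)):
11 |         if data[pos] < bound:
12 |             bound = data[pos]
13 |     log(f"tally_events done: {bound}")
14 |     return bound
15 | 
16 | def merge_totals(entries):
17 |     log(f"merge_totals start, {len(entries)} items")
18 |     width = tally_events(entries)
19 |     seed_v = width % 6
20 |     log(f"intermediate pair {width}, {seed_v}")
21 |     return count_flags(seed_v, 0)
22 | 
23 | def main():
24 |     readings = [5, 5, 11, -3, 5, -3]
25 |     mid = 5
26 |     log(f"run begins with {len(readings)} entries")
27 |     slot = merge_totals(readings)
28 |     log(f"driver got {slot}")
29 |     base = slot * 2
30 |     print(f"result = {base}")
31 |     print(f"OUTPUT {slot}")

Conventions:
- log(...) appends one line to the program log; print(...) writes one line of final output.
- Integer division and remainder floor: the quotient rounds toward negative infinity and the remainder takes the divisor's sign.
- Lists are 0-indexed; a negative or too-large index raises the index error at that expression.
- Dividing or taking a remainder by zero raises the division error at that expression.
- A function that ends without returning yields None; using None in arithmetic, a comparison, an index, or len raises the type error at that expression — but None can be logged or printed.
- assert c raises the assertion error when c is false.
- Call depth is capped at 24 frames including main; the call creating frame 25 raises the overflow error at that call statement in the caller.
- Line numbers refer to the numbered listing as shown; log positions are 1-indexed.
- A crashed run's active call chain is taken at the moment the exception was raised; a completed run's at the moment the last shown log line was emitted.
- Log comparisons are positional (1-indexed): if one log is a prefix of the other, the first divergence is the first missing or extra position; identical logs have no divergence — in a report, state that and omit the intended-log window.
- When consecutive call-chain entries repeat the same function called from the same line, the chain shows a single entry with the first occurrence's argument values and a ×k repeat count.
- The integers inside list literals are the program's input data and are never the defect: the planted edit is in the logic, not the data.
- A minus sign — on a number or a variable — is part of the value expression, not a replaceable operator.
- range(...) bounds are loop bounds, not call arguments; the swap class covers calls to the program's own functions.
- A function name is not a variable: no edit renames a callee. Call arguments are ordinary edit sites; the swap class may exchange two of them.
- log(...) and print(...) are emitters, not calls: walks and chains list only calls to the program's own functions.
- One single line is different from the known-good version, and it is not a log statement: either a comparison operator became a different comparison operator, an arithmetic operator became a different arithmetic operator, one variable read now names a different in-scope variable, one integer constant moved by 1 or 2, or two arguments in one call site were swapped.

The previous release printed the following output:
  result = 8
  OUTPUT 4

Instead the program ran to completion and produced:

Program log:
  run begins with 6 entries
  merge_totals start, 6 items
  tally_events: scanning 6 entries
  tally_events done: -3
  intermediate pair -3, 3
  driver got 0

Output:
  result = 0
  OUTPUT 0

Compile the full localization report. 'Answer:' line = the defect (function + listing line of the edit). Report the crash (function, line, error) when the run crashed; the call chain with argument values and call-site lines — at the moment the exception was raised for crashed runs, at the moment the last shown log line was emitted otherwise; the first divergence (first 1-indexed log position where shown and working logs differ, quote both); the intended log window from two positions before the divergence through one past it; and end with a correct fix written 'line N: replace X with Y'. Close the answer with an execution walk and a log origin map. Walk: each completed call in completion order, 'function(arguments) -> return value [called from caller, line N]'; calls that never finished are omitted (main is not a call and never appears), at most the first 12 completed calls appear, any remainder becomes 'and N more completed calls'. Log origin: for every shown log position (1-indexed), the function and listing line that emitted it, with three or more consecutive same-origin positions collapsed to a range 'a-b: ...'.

Answer: the defect is in count_flags at line 2.
The tell: Position 6 is the first bad log line: 'driver got 0' should read 'descend: n=3 acc=0'.
Call chain: main.
First divergence: at position 6 the run shows 'driver got 0' where the working version logs 'descend: n=3 acc=0'.
Intended log window:
  4: tally_events done: -3
  5: intermediate pair -3, 3
  6: descend: n=3 acc=0
  7: descend: n=1 acc=3
Execution walk:
  tally_events([5, 5, 11, -3, 5, -3]) -> -3  [called from merge_totals, line 18]
  count_flags(3, 0) -> 0  [called from merge_totals, line 21]
  merge_totals([5, 5, 11, -3, 5, -3]) -> 0  [called from main, line 27]
Origin of each log line:
  1 — main, line 26
  2 — merge_totals, line 17
  3 — tally_events, line 8
  4 — tally_events, line 13
  5 — merge_totals, line 20
  6 — main, line 28
A correct fix: line 2: replace `>` with `<=`.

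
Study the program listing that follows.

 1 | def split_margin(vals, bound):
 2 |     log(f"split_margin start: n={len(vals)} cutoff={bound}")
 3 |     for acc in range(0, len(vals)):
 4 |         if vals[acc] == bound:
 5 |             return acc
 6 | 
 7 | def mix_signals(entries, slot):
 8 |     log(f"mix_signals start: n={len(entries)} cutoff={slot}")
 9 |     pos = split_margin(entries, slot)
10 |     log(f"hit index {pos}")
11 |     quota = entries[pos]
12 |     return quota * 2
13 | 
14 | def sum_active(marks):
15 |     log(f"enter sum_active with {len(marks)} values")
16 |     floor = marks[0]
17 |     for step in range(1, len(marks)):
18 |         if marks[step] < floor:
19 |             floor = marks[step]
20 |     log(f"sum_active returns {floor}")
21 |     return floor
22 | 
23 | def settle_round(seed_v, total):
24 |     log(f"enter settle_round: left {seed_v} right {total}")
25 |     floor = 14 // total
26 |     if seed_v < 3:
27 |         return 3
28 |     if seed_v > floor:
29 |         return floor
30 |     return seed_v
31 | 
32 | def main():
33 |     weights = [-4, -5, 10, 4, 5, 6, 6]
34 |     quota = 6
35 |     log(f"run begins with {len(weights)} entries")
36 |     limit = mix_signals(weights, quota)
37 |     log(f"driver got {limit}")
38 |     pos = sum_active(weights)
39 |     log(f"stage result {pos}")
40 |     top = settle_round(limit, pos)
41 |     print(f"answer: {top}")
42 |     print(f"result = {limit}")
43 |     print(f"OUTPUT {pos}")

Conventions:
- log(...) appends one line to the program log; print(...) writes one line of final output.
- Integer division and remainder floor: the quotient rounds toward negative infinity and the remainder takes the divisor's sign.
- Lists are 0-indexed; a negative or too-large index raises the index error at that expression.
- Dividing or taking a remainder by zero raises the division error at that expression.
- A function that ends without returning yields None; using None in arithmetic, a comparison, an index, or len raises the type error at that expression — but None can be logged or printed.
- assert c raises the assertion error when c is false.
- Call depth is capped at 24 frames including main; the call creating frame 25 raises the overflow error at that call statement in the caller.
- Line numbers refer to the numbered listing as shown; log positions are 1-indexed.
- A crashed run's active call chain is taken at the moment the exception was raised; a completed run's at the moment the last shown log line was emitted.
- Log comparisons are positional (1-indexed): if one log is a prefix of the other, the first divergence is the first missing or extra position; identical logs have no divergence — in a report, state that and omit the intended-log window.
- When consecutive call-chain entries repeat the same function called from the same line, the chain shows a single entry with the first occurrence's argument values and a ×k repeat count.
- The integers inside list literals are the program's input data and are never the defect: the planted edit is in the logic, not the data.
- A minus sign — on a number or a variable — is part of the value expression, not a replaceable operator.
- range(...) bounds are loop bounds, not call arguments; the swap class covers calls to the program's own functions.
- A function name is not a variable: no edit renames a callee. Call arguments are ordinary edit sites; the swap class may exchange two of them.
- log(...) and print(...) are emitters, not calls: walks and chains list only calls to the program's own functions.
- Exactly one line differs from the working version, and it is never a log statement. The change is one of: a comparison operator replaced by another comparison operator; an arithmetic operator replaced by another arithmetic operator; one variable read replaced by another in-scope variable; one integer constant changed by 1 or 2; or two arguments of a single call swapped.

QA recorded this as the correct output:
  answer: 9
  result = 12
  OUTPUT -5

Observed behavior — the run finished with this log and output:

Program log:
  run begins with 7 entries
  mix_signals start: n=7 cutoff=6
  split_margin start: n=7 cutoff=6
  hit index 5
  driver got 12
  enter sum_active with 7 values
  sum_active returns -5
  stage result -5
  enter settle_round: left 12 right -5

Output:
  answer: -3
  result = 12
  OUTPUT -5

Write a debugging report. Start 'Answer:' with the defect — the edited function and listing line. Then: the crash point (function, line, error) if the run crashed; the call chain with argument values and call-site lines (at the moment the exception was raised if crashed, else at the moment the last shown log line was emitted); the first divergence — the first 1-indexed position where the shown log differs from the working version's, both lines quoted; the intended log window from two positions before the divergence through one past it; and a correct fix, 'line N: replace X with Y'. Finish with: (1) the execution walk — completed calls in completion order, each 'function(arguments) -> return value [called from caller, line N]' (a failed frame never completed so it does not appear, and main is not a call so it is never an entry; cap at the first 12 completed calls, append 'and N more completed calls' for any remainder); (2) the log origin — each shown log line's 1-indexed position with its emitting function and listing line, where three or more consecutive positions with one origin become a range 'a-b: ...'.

Answer: the defect is in settle_round at line 25.
Core observation: The two runs log identically and part ways only at the printed values.
Call chain: main -> settle_round(12, -5) (called at line 40).
First divergence: there is none — every log position agrees.
Execution walk:
  split_margin([-4, -5, 10, 4, 5, 6, 6], 6) -> 5  [called from mix_signals, line 9]
  mix_signals([-4, -5, 10, 4, 5, 6, 6], 6) -> 12  [called from main, line 36]
  sum_active([-4, -5, 10, 4, 5, 6, 6]) -> -5  [called from main, line 38]
  settle_round(12, -5) -> -3  [called from main, line 40]
Origin of each log line:
  1: emitted by main (line 35)
  2: emitted by mix_signals (line 8)
  3: emitted by split_margin (line 2)
  4: emitted by mix_signals (line 10)
  5: emitted by main (line 37)
  6: emitted by sum_active (line 15)
  7: emitted by sum_active (line 20)
  8: emitted by main (line 39)
  9: emitted by settle_round (line 24)
A correct fix: line 25: replace `//` with `+`.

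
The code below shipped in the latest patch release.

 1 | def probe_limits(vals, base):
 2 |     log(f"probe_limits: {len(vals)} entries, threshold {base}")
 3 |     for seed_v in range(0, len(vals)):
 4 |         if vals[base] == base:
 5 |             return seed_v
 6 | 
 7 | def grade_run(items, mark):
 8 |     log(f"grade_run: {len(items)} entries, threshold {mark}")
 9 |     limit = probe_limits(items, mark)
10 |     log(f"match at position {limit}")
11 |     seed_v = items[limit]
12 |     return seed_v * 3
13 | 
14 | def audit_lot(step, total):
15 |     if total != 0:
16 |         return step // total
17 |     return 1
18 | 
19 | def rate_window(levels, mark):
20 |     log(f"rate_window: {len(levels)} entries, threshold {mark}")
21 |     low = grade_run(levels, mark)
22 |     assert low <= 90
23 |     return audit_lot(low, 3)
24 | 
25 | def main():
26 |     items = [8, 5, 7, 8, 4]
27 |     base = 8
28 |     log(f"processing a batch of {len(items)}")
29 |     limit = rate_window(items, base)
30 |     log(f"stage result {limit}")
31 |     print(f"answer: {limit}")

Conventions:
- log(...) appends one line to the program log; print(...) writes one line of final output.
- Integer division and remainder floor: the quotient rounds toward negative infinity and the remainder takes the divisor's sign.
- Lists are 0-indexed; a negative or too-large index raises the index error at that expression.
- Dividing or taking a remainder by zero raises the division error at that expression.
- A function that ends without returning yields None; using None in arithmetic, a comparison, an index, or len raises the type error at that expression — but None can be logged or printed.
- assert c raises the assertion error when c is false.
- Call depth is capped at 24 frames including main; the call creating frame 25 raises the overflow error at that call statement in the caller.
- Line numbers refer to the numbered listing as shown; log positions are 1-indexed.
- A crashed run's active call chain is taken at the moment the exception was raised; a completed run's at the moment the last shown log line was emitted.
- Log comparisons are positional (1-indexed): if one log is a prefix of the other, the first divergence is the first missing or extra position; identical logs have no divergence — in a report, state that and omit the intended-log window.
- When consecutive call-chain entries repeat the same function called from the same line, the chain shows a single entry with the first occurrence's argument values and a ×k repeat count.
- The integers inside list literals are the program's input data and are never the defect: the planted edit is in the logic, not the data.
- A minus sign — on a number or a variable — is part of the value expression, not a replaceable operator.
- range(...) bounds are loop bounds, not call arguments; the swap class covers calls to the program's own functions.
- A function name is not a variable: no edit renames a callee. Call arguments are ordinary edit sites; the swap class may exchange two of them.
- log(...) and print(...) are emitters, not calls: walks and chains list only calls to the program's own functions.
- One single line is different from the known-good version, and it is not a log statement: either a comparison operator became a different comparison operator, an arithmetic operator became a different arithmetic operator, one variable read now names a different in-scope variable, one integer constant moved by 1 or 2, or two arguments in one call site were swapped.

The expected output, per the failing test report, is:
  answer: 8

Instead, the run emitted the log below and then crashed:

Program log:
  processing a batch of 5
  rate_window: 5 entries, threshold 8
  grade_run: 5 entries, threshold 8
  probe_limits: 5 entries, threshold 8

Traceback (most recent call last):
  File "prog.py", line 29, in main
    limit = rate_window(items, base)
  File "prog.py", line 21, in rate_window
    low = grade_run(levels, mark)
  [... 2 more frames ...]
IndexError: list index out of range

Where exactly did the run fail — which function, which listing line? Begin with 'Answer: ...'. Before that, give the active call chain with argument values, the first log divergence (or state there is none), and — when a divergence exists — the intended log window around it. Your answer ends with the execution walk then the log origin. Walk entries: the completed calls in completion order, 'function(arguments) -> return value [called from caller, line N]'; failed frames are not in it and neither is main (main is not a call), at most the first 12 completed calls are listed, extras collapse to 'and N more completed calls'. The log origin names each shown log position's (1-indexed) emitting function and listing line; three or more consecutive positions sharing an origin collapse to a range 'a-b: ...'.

Answer: the error was raised in probe_limits, line 4.
Key fact: Only 4 log lines were emitted before the run died; the intended continuation was 'match at position 0'.
Call chain: main -> rate_window([8, 5, 7, 8, 4], 8) (called at line 29) -> grade_run([8, 5, 7, 8, 4], 8) (called at line 21) -> probe_limits([8, 5, 7, 8, 4], 8) (called at line 9).
First divergence: position 5 — the faulty run's log ends after 4 lines; the working version continues with 'match at position 0'.
Intended log window:
  3: grade_run: 5 entries, threshold 8
  4: probe_limits: 5 entries, threshold 8
  5: match at position 0
  6: stage result 8
Execution walk:
  (no call completed)
Log origins:
  1 — main, line 28
  2 — rate_window, line 20
  3 — grade_run, line 8
  4 — probe_limits, line 2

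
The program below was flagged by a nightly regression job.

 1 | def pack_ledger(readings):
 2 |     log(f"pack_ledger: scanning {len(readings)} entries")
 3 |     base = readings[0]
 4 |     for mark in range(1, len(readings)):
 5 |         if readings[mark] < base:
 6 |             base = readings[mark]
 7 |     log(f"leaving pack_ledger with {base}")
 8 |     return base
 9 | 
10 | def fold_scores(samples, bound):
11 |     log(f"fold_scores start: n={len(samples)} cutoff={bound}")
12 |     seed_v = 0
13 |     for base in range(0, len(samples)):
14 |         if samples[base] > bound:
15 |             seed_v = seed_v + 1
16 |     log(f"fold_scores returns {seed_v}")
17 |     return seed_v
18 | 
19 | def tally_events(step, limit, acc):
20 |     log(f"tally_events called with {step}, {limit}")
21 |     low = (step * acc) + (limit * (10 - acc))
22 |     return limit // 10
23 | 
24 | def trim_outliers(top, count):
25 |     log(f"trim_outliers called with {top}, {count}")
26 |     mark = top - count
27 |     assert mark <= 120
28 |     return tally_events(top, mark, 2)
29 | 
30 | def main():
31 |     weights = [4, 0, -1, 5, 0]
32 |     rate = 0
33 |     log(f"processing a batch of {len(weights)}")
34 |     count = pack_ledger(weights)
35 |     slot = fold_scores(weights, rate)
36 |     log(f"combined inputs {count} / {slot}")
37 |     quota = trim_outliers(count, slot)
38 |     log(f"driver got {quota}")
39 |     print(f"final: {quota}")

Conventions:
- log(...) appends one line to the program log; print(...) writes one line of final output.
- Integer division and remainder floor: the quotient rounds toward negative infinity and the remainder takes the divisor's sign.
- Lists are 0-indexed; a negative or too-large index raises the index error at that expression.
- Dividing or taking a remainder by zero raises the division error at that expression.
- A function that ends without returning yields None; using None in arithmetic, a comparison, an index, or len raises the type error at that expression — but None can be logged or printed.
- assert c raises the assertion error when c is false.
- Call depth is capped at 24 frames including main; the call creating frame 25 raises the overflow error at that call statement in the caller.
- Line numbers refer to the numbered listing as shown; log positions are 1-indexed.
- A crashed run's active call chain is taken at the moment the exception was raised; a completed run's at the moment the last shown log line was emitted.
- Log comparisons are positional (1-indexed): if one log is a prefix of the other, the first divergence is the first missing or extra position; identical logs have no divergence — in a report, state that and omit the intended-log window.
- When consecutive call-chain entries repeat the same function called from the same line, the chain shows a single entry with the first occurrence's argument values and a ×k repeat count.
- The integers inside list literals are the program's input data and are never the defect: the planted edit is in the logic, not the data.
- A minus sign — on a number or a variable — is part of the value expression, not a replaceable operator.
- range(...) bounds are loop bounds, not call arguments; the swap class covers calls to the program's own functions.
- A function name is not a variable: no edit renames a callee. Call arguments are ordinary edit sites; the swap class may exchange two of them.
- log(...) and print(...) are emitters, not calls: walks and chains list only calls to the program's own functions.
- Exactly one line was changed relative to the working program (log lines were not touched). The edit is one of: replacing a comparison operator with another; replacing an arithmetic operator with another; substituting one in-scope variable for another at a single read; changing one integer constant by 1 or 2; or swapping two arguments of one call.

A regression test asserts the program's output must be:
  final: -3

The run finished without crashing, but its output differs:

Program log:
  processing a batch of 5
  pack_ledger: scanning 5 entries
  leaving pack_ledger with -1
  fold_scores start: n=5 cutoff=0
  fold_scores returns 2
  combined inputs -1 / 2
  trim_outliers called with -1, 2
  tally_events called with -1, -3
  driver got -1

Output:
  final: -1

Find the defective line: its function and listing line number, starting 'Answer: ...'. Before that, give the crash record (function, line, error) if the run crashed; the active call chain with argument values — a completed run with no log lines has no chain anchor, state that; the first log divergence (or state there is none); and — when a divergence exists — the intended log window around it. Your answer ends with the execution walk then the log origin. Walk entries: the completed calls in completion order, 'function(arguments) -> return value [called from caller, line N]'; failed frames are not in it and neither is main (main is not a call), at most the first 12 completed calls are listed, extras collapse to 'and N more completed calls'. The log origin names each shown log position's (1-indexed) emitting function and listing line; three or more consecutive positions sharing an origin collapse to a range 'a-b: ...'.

Answer: the defect is in tally_events at line 22.
Key fact: The earliest visible damage is log position 9 — 'driver got -1' rather than the intended 'driver got -3'.
Call chain: main.
First divergence: position 9 — shown 'driver got -1', intended 'driver got -3'.
Intended log window:
  7: trim_outliers called with -1, 2
  8: tally_events called with -1, -3
  9: driver got -3
Execution walk:
  pack_ledger([4, 0, -1, 5, 0]) -> -1  [called from main, line 34]
  fold_scores([4, 0, -1, 5, 0], 0) -> 2  [called from main, line 35]
  tally_events(-1, -3, 2) -> -1  [called from trim_outliers, line 28]
  trim_outliers(-1, 2) -> -1  [called from main, line 37]
Log line origins:
  1 — main, line 33
  2 — pack_ledger, line 2
  3 — pack_ledger, line 7
  4 — fold_scores, line 11
  5 — fold_scores, line 16
  6 — main, line 36
  7 — trim_outliers, line 25
  8 — tally_events, line 20
  9 — main, line 38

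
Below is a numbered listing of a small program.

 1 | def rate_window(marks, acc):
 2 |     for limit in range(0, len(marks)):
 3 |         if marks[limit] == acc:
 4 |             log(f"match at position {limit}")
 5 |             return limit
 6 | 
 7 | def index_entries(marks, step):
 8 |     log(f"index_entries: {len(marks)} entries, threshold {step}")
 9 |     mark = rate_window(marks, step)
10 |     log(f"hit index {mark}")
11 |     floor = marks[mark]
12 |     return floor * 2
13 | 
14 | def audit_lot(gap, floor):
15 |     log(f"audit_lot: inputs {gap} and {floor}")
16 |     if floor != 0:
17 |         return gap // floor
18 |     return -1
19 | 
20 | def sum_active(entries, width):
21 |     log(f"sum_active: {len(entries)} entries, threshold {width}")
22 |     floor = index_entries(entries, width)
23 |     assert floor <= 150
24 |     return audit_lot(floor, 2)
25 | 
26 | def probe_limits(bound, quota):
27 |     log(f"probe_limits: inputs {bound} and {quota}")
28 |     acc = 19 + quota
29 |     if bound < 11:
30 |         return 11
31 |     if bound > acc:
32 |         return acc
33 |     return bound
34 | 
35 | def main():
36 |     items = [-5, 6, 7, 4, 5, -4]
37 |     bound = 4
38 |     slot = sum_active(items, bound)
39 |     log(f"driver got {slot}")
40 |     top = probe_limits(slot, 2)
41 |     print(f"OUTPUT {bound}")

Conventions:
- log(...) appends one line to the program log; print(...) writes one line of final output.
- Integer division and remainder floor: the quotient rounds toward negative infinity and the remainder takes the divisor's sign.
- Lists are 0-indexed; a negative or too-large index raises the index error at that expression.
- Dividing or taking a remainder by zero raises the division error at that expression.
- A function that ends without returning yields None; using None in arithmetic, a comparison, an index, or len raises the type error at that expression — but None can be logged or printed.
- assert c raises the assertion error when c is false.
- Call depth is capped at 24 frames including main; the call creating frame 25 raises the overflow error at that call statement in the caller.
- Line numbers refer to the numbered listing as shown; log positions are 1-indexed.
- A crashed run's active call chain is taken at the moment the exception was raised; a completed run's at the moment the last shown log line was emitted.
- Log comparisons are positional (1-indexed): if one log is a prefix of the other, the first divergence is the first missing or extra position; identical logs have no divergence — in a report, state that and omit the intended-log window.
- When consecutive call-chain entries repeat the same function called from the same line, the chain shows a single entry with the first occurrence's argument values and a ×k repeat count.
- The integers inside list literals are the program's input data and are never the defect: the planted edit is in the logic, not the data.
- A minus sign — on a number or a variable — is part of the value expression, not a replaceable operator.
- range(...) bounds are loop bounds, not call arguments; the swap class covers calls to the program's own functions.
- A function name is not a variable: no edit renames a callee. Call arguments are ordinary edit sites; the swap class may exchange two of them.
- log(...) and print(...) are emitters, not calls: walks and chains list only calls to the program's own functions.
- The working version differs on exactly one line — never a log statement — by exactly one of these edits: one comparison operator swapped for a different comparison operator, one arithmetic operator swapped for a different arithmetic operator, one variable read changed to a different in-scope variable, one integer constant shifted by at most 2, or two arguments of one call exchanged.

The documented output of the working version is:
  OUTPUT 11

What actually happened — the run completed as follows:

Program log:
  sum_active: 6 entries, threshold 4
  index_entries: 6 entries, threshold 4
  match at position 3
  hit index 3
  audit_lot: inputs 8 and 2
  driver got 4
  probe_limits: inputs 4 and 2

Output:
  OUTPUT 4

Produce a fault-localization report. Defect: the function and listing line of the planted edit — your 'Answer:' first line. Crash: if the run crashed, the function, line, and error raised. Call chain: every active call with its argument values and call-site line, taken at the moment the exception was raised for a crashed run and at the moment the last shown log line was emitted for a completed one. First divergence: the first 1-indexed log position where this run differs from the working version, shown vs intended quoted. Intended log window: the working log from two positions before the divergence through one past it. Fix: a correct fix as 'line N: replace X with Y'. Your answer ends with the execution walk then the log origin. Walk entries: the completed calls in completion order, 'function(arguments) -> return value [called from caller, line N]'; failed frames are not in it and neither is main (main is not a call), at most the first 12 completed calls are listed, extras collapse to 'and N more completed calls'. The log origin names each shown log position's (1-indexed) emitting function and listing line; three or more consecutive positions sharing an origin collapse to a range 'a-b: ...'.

Answer: the defect is in main at line 41.
Core observation: Log streams are identical — the defect surfaces only in the printed output.
Call chain: main -> probe_limits(4, 2) (called at line 40).
First divergence: none — the logs agree in full.
Execution walk:
  rate_window([-5, 6, 7, 4, 5, -4], 4) -> 3  [called from index_entries, line 9]
  index_entries([-5, 6, 7, 4, 5, -4], 4) -> 8  [called from sum_active, line 22]
  audit_lot(8, 2) -> 4  [called from sum_active, line 24]
  sum_active([-5, 6, 7, 4, 5, -4], 4) -> 4  [called from main, line 38]
  probe_limits(4, 2) -> 11  [called from main, line 40]
Log origins:
  1 — sum_active, line 21
  2 — index_entries, line 8
  3 — rate_window, line 4
  4 — index_entries, line 10
  5 — audit_lot, line 15
  6 — main, line 39
  7 — probe_limits, line 27
A correct fix: line 41: replace `bound` with `top`.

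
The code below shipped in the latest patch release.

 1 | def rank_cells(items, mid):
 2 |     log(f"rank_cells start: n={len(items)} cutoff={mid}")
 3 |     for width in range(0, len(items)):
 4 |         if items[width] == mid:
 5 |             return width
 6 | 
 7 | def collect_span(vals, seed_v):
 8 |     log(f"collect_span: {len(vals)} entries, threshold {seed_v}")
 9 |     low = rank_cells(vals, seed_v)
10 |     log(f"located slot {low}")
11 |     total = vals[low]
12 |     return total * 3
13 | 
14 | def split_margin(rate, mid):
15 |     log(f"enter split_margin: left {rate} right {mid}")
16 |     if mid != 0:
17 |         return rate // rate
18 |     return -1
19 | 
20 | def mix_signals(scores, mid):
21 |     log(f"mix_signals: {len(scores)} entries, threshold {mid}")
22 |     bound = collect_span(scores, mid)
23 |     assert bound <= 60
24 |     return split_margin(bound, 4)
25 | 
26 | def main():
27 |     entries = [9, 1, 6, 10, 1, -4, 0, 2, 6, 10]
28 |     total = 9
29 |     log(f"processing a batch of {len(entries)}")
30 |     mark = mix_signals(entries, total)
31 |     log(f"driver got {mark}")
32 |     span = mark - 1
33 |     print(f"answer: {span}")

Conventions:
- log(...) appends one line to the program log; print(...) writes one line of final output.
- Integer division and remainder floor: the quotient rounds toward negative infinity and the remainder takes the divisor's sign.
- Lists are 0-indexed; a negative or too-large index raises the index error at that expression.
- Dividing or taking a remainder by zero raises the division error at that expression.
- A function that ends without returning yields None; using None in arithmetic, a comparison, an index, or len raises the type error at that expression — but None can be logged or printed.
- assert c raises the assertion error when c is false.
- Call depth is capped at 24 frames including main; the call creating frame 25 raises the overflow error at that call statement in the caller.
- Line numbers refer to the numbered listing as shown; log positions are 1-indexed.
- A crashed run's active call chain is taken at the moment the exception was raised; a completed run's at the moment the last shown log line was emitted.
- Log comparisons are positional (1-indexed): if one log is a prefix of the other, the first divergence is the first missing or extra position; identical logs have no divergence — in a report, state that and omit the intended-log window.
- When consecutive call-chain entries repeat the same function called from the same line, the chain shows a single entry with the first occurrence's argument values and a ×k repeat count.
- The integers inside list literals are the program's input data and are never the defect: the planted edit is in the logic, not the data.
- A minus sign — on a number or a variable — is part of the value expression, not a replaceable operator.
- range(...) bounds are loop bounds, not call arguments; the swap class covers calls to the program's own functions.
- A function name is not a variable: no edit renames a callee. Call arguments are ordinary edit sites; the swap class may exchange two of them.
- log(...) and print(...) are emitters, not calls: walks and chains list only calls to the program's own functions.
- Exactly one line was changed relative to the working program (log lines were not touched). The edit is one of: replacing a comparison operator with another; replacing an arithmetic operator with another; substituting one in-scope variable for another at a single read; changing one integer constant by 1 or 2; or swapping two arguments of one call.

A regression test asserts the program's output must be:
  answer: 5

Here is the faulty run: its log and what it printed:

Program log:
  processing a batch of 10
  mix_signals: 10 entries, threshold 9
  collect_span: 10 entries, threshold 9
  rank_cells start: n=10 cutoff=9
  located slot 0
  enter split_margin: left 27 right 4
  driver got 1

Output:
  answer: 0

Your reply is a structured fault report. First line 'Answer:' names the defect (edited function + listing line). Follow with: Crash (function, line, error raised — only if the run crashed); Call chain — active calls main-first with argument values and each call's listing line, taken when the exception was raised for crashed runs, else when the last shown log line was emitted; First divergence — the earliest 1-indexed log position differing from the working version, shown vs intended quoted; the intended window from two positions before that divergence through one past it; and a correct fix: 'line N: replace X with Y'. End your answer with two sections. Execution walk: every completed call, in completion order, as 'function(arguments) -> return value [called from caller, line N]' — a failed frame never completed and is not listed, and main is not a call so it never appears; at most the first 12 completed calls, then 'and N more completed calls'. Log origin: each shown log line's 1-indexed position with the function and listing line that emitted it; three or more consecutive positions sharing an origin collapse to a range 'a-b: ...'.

Answer: the defect is in split_margin at line 17.
The tell: The earliest visible damage is log position 7 — 'driver got 1' rather than the intended 'driver got 6'.
Call chain: main.
First divergence: position 7 — the shown line 'driver got 1' should read 'driver got 6'.
Intended log window:
  5: located slot 0
  6: enter split_margin: left 27 right 4
  7: driver got 6
Execution walk:
  rank_cells([9, 1, 6, 10, 1, -4, 0, 2, 6, 10], 9) -> 0  [called from collect_span, line 9]
  collect_span([9, 1, 6, 10, 1, -4, 0, 2, 6, 10], 9) -> 27  [called from mix_signals, line 22]
  split_margin(27, 4) -> 1  [called from mix_signals, line 24]
  mix_signals([9, 1, 6, 10, 1, -4, 0, 2, 6, 10], 9) -> 1  [called from main, line 30]
Log origins:
  1: from main, line 29
  2: from mix_signals, line 21
  3: from collect_span, line 8
  4: from rank_cells, line 2
  5: from collect_span, line 10
  6: from split_margin, line 15
  7: from main, line 31
A correct fix: line 17: replace `rate // rate` with `rate // mid`.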